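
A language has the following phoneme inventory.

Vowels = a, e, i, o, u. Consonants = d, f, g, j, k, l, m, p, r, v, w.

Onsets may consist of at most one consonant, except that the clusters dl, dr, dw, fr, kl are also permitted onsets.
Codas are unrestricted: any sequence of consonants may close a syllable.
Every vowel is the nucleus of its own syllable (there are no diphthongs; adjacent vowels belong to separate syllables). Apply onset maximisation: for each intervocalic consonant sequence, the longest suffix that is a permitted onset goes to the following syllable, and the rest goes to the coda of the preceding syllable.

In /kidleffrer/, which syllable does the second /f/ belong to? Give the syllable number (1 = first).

3

The vowels are i, e, e — 3 nuclei, so 3 syllables.
σ1/σ2 boundary: /dl/ is a licit onset in full, so it all attaches to the next syllable.
σ2/σ3 boundary: cluster /ffr/ — the longest permitted-onset suffix is /fr/; onset = /fr/, preceding coda = /f/.
So the parse is ki.dlef.frer.
The second /f/ is in the onset of syllable 3 (/frer/).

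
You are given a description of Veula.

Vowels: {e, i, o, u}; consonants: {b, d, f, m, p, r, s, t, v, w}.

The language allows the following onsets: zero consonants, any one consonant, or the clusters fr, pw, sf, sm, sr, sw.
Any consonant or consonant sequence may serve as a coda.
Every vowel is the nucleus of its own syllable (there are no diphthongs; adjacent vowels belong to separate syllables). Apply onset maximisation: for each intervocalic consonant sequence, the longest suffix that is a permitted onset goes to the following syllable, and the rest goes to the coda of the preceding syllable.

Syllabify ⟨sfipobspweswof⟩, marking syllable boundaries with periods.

sfi.pobs.pwe.swof

Vowels present: i, o, e, o; each is a nucleus, giving 4 syllables.
σ1/σ2 boundary: /p/ is a single consonant, so it becomes the next onset.
σ2/σ3 boundary: /bspw/; trying suffixes from longest down, /pw/ is the first permitted one, so coda /bs/ | onset /pw/.
σ3/σ4 boundary: /sw/ — entire cluster is a permitted onset → onset /sw/, coda ∅.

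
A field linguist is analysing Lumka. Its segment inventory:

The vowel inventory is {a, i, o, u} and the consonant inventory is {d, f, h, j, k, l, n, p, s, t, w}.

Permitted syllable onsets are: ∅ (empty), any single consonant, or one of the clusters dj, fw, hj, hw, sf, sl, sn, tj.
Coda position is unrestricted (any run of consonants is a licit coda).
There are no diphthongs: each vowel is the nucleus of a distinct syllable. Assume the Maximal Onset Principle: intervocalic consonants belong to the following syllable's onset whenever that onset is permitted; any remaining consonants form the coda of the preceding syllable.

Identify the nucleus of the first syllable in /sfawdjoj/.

a

The vowels are a, o — 2 nuclei, so 2 syllables.
The first nucleus (vowel 1 from the left) is /a/.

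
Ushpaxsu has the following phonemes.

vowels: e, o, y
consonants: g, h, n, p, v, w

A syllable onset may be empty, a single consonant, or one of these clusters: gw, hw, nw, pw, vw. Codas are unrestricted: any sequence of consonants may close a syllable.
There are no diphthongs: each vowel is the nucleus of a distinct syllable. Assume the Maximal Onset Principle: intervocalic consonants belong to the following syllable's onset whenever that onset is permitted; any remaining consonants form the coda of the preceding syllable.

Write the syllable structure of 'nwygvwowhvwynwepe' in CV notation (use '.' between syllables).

The vowels are y, o, y, e, e — 5 nuclei, so 5 syllables.
V1 /y/ – V2 /o/: cluster /gvw/ — the longest permitted-onset suffix is /vw/; onset = /vw/, preceding coda = /g/.
V2 /o/ – V3 /y/: /whvw/ — longest licit onset from the right is /vw/, leaving /wh/ as coda.
V3 /y/ – V4 /e/: cluster /nw/ — /nw/ is itself a permitted onset, so the whole cluster goes right; preceding coda = ∅.
V4 /e/ – V5 /e/: /p/ → onset of the next syllable (single consonants are always licit onsets).
Putting it together: nwyg.vwowh.vwy.nwe.pe.
Mapping each syllable to C/V: /nwyg/ → CCVC, /vwowh/ → CCVCC, /vwy/ → CCV, /nwe/ → CCV, /pe/ → CV.

CCVC.CCVCC.CCV.CCV.CV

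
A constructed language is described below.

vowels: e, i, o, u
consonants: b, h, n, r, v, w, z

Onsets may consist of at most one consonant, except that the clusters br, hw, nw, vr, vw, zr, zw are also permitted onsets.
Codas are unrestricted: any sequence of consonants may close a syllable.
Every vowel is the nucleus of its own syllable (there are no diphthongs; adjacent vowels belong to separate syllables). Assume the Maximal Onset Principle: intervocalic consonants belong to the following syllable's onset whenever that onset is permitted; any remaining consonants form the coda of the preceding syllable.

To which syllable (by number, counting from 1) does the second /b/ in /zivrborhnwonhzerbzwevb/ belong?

4

The vowels are i, o, o, e, e — 5 nuclei, so 5 syllables.
Between /i/ (V1) and /o/ (V2): /vrb/ splits as /vr/ + /b/ (/b/ is the longest suffix that is a licit onset).
Between /o/ (V2) and /o/ (V3): cluster /rhnw/ — the longest permitted-onset suffix is /nw/; onset = /nw/, preceding coda = /rh/.
Between /o/ (V3) and /e/ (V4): /nhz/ — longest licit onset from the right is /z/, leaving /nh/ as coda.
Between /e/ (V4) and /e/ (V5): /rbzw/ splits as /rb/ + /zw/ (/zw/ is the longest suffix that is a licit onset).
Result: zivr.borh.nwonh.zerb.zwevb.
The second /b/ is in the coda of syllable 4 (/zerb/).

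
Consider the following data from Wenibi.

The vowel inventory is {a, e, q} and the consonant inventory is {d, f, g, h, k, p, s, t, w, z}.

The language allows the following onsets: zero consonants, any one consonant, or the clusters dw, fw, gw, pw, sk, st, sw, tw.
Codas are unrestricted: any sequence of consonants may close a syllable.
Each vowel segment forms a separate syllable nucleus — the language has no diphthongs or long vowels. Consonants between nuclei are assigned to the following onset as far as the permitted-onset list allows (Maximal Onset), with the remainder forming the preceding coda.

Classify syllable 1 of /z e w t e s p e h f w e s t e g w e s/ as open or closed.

closed

Nuclei (vowels): e, e, e, e, e, e → 6 syllables.
Between /e/ (V1) and /e/ (V2): /wt/ splits as /w/ + /t/ (/t/ is the longest suffix that is a licit onset).
Between /e/ (V2) and /e/ (V3): /sp/ splits as /s/ + /p/ (/p/ is the longest suffix that is a licit onset).
Between /e/ (V3) and /e/ (V4): /hfw/; trying suffixes from longest down, /fw/ is the first permitted one, so coda /h/ | onset /fw/.
Between /e/ (V4) and /e/ (V5): /st/ — entire cluster is a permitted onset → onset /st/, coda ∅.
Between /e/ (V5) and /e/ (V6): /gw/ is a licit onset in full, so it all attaches to the next syllable.
Putting it together: zew.tes.peh.fwe.ste.gwes.
Syllable 1 is /zew/ with coda /w/, so it is closed.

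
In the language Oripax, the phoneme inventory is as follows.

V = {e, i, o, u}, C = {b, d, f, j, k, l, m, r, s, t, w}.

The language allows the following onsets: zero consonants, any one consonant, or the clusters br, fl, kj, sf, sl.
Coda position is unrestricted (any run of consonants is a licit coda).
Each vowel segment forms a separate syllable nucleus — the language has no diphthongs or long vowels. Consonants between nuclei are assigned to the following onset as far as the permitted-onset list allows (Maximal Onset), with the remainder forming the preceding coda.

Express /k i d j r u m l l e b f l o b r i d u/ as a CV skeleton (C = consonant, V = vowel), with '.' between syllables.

CVCC.CVCC.CVC.CCV.CCV.CV

The vowels are i, u, e, o, i, u — 6 nuclei, so 6 syllables.
/i…u/ gap (V1→V2): /djr/; trying suffixes from longest down, /r/ is the first permitted one, so coda /dj/ | onset /r/.
/u…e/ gap (V2→V3): /mll/ splits as /ml/ + /l/ (/l/ is the longest suffix that is a licit onset).
/e…o/ gap (V3→V4): /bfl/ — longest licit onset from the right is /fl/, leaving /b/ as coda.
/o…i/ gap (V4→V5): /br/ is a licit onset in full, so it all attaches to the next syllable.
/i…u/ gap (V5→V6): /d/ is a single consonant, so it becomes the next onset.
So the parse is kidj.ruml.leb.flo.bri.du.
Mapping each syllable to C/V: /kidj/ → CVCC, /ruml/ → CVCC, /leb/ → CVC, /flo/ → CCV, /bri/ → CCV, /du/ → CV.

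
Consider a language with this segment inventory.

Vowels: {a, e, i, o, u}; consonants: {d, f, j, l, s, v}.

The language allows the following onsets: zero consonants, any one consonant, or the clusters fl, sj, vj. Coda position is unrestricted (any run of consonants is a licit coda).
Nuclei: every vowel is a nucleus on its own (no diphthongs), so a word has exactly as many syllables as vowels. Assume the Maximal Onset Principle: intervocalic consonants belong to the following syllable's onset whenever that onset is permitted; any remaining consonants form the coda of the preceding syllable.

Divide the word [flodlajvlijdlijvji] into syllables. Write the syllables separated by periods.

flod.lajv.lijd.lij.vji

Nuclei (vowels): o, a, i, i, i → 5 syllables.
/o…a/ gap (V1→V2): /dl/; trying suffixes from longest down, /l/ is the first permitted one, so coda /d/ | onset /l/.
/a…i/ gap (V2→V3): /jvl/; trying suffixes from longest down, /l/ is the first permitted one, so coda /jv/ | onset /l/.
/i…i/ gap (V3→V4): cluster /jdl/ — the longest permitted-onset suffix is /l/; onset = /l/, preceding coda = /jd/.
/i…i/ gap (V4→V5): /jvj/; trying suffixes from longest down, /vj/ is the first permitted one, so coda /j/ | onset /vj/.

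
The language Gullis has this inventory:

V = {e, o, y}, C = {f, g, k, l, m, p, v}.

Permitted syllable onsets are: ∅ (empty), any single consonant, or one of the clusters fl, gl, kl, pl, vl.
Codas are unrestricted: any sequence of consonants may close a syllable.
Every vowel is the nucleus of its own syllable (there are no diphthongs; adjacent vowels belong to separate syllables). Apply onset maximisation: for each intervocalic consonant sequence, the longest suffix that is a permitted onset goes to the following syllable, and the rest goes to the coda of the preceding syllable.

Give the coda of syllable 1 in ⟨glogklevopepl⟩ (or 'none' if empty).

g

The vowels are o, e, o, e — 4 nuclei, so 4 syllables.
σ1/σ2 boundary: cluster /gkl/ — the longest permitted-onset suffix is /kl/; onset = /kl/, preceding coda = /g/.
σ2/σ3 boundary: just /v/ — single C goes to the following onset.
σ3/σ4 boundary: /p/ → onset of the next syllable (single consonants are always licit onsets).
Putting it together: glog.kle.vo.pepl.
Syllable 1 is /glog/: onset /gl/, nucleus /o/, coda /g/.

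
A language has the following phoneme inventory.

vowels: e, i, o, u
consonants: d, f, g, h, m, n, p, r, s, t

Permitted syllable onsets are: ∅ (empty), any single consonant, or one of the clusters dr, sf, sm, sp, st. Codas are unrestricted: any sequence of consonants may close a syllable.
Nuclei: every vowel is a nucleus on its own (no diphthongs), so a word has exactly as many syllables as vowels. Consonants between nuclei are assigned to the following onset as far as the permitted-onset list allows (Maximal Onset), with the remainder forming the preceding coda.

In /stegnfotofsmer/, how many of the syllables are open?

1

Vowels present: e, o, o, e; each is a nucleus, giving 4 syllables.
V1 /e/ – V2 /o/: /gnf/ splits as /gn/ + /f/ (/f/ is the longest suffix that is a licit onset).
V2 /o/ – V3 /o/: just /t/ — single C goes to the following onset.
V3 /o/ – V4 /e/: /fsm/ splits as /f/ + /sm/ (/sm/ is the longest suffix that is a licit onset).
Putting it together: stegn.fo.tof.smer.
Classifying each syllable: /stegn/ (closed), /fo/ (open), /tof/ (closed), /smer/ (closed).
Open syllables: 1.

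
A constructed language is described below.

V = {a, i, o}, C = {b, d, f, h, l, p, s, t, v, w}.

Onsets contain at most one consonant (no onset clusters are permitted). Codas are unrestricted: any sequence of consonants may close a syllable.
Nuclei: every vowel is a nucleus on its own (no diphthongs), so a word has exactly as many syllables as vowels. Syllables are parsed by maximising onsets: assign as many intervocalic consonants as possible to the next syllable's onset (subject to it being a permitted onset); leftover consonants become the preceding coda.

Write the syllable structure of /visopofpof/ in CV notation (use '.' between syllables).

CV.CV.CVC.CVC

The vowels are i, o, o, o — 4 nuclei, so 4 syllables.
V1 /i/ – V2 /o/: /s/ is a single consonant, so it becomes the next onset.
V2 /o/ – V3 /o/: /p/ is a single consonant, so it becomes the next onset.
V3 /o/ – V4 /o/: /fp/ — longest licit onset from the right is /p/, leaving /f/ as coda.
Syllabification: vi.so.pof.pof.
Mapping each syllable to C/V: /vi/ → CV, /so/ → CV, /pof/ → CVC, /pof/ → CVC.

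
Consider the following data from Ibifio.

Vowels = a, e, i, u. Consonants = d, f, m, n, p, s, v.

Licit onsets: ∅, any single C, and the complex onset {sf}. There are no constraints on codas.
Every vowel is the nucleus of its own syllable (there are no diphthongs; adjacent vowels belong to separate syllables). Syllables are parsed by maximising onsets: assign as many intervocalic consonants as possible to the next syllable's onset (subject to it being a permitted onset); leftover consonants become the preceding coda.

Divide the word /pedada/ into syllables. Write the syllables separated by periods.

The vowels are e, a, a — 3 nuclei, so 3 syllables.
/e…a/ gap (V1→V2): just /d/ — single C goes to the following onset.
/a…a/ gap (V2→V3): just /d/ — single C goes to the following onset.

pe.da.da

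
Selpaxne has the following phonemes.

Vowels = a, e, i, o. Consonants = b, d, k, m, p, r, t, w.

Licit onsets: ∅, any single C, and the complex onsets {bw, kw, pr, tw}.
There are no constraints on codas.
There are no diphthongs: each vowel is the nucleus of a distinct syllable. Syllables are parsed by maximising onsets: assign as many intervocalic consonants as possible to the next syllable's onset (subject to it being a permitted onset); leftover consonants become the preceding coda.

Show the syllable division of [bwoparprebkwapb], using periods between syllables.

bwo.par.preb.kwapb

The vowels are o, a, e, a — 4 nuclei, so 4 syllables.
V1 /o/ – V2 /a/: just /p/ — single C goes to the following onset.
V2 /a/ – V3 /e/: cluster /rpr/ — the longest permitted-onset suffix is /pr/; onset = /pr/, preceding coda = /r/.
V3 /e/ – V4 /a/: /bkw/ — longest licit onset from the right is /kw/, leaving /b/ as coda.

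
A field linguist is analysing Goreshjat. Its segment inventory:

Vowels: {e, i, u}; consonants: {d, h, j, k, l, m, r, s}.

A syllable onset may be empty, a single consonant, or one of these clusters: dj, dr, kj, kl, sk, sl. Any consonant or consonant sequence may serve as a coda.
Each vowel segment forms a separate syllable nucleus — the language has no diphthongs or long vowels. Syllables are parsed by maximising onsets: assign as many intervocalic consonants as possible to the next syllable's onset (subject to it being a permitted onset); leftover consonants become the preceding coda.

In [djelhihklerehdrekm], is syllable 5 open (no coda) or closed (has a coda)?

Nuclei (vowels): e, i, e, e, e → 5 syllables.
σ1/σ2 boundary: /lh/ — longest licit onset from the right is /h/, leaving /l/ as coda.
σ2/σ3 boundary: /hkl/ splits as /h/ + /kl/ (/kl/ is the longest suffix that is a licit onset).
σ3/σ4 boundary: /r/ is a single consonant, so it becomes the next onset.
σ4/σ5 boundary: /hdr/ — longest licit onset from the right is /dr/, leaving /h/ as coda.
Syllabification: djel.hih.kle.reh.drekm.
Syllable 5 is /drekm/ with coda /km/, so it is closed.

closed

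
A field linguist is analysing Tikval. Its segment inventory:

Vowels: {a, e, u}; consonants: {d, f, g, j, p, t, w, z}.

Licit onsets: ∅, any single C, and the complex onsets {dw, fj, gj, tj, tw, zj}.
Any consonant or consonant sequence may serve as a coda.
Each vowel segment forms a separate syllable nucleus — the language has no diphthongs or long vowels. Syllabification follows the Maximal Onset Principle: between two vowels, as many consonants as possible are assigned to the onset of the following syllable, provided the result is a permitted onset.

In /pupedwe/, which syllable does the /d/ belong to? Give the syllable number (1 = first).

The vowels are u, e, e — 3 nuclei, so 3 syllables.
Between /u/ (V1) and /e/ (V2): just /p/ — single C goes to the following onset.
Between /e/ (V2) and /e/ (V3): cluster /dw/ — /dw/ is itself a permitted onset, so the whole cluster goes right; preceding coda = ∅.
Result: pu.pe.dwe.
The /d/ is in the onset of syllable 3 (/dwe/).

3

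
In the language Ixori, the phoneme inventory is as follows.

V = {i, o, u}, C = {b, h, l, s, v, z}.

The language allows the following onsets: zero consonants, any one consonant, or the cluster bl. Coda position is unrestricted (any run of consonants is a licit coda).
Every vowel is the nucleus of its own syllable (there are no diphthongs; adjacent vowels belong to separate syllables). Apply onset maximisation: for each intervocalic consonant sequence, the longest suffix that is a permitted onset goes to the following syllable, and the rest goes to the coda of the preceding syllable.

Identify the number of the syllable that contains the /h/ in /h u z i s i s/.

1

The vowels are u, i, i — 3 nuclei, so 3 syllables.
σ1/σ2 boundary: /z/ → onset of the next syllable (single consonants are always licit onsets).
σ2/σ3 boundary: /s/ → onset of the next syllable (single consonants are always licit onsets).
Putting it together: hu.zi.sis.
The /h/ is in the onset of syllable 1 (/hu/).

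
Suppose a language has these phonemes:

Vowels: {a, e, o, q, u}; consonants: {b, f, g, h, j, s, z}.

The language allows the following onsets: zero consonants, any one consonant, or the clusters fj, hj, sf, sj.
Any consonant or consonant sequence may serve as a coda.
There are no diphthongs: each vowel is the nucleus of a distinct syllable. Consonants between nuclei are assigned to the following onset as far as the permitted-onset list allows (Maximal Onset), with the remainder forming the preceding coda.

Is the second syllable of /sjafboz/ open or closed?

closed

The vowels are a, o — 2 nuclei, so 2 syllables.
/a…o/ gap (V1→V2): /fb/ — longest licit onset from the right is /b/, leaving /f/ as coda.
Putting it together: sjaf.boz.
Syllable 2 is /boz/ with coda /z/, so it is closed.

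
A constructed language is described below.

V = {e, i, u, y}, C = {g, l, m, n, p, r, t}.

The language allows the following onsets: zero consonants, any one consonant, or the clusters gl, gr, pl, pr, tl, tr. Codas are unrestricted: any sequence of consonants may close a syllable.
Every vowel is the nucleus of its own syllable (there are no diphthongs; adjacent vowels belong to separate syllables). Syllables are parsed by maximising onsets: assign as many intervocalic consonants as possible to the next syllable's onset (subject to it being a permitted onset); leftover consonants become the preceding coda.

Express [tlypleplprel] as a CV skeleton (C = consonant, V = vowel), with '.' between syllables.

CCV.CCVCC.CCVC

The vowels are y, e, e — 3 nuclei, so 3 syllables.
σ1/σ2 boundary: /pl/ is a licit onset in full, so it all attaches to the next syllable.
σ2/σ3 boundary: /plpr/; trying suffixes from longest down, /pr/ is the first permitted one, so coda /pl/ | onset /pr/.
Syllabification: tly.plepl.prel.
Mapping each syllable to C/V: /tly/ → CCV, /plepl/ → CCVCC, /prel/ → CCVC.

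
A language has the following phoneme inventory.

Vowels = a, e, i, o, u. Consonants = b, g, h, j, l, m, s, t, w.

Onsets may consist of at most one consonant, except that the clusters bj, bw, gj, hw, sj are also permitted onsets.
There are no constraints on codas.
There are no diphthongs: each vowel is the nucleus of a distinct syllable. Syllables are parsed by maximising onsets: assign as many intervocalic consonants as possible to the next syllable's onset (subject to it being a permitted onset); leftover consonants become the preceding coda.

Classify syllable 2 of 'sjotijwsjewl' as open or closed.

closed

Nuclei (vowels): o, i, e → 3 syllables.
V1 /o/ – V2 /i/: just /t/ — single C goes to the following onset.
V2 /i/ – V3 /e/: /jwsj/ splits as /jw/ + /sj/ (/sj/ is the longest suffix that is a licit onset).
Result: sjo.tijw.sjewl.
Syllable 2 is /tijw/ with coda /jw/, so it is closed.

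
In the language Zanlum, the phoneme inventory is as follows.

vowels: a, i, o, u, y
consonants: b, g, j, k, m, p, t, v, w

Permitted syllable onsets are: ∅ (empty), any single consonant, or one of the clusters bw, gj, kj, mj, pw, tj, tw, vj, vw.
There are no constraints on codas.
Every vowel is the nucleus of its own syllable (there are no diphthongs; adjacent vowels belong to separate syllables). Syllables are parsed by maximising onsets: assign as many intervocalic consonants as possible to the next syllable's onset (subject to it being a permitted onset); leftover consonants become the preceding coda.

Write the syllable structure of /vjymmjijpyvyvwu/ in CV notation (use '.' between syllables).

CCVC.CCVC.CV.CV.CCV

The vowels are y, i, y, y, u — 5 nuclei, so 5 syllables.
V1 /y/ – V2 /i/: /mmj/ — longest licit onset from the right is /mj/, leaving /m/ as coda.
V2 /i/ – V3 /y/: /jp/ — longest licit onset from the right is /p/, leaving /j/ as coda.
V3 /y/ – V4 /y/: just /v/ — single C goes to the following onset.
V4 /y/ – V5 /u/: /vw/ — entire cluster is a permitted onset → onset /vw/, coda ∅.
Putting it together: vjym.mjij.py.vy.vwu.
Mapping each syllable to C/V: /vjym/ → CCVC, /mjij/ → CCVC, /py/ → CV, /vy/ → CV, /vwu/ → CCV.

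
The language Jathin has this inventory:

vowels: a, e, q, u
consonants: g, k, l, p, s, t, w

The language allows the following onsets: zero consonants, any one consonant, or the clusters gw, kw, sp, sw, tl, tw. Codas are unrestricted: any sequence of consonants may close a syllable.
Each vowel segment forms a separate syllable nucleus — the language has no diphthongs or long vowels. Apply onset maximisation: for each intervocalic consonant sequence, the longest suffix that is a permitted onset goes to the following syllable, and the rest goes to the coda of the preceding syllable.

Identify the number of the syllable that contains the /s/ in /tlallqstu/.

2

Nuclei (vowels): a, q, u → 3 syllables.
Between /a/ (V1) and /q/ (V2): /ll/ — longest licit onset from the right is /l/, leaving /l/ as coda.
Between /q/ (V2) and /u/ (V3): /st/ splits as /s/ + /t/ (/t/ is the longest suffix that is a licit onset).
Result: tlal.lqs.tu.
The /s/ is in the coda of syllable 2 (/lqs/).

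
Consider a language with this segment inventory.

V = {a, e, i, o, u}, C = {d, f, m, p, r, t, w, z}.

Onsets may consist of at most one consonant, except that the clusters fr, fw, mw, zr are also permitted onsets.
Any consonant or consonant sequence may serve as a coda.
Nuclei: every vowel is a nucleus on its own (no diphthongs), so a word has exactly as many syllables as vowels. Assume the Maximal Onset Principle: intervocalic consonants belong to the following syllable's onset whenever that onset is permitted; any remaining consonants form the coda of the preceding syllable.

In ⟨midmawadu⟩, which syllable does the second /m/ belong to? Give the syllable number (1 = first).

2

Vowels present: i, a, a, u; each is a nucleus, giving 4 syllables.
σ1/σ2 boundary: /dm/ splits as /d/ + /m/ (/m/ is the longest suffix that is a licit onset).
σ2/σ3 boundary: /w/ is a single consonant, so it becomes the next onset.
σ3/σ4 boundary: just /d/ — single C goes to the following onset.
So the parse is mid.ma.wa.du.
The second /m/ is in the onset of syllable 2 (/ma/).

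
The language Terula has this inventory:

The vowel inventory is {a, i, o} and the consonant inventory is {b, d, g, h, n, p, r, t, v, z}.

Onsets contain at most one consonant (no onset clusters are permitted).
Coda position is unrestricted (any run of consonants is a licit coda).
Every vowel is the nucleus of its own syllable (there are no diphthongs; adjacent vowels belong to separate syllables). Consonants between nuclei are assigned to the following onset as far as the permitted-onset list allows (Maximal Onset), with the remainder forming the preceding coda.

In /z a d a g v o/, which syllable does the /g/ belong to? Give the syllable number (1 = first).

2

The vowels are a, a, o — 3 nuclei, so 3 syllables.
Between /a/ (V1) and /a/ (V2): /d/ → onset of the next syllable (single consonants are always licit onsets).
Between /a/ (V2) and /o/ (V3): /gv/; trying suffixes from longest down, /v/ is the first permitted one, so coda /g/ | onset /v/.
Result: za.dag.vo.
The /g/ is in the coda of syllable 2 (/dag/).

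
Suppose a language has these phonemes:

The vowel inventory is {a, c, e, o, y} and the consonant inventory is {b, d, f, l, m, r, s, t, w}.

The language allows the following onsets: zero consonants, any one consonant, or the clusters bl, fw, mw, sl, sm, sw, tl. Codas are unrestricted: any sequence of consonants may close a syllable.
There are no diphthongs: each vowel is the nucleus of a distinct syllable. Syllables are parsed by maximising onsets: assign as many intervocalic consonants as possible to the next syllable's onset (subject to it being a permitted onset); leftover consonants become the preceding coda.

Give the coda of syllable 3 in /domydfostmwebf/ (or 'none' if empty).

st

The vowels are o, y, o, e — 4 nuclei, so 4 syllables.
V1 /o/ – V2 /y/: /m/ → onset of the next syllable (single consonants are always licit onsets).
V2 /y/ – V3 /o/: cluster /df/ — the longest permitted-onset suffix is /f/; onset = /f/, preceding coda = /d/.
V3 /o/ – V4 /e/: cluster /stmw/ — the longest permitted-onset suffix is /mw/; onset = /mw/, preceding coda = /st/.
Syllabification: do.myd.fost.mwebf.
Syllable 3 is /fost/: onset /f/, nucleus /o/, coda /st/.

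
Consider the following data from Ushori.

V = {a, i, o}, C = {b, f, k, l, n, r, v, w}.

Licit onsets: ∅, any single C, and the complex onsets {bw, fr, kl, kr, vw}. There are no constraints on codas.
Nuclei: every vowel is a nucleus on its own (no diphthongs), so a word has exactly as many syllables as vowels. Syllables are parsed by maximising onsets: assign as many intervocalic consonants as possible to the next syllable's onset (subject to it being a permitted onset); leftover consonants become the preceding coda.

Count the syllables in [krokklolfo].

The vowels are o, o, o — 3 nuclei, so 3 syllables.

3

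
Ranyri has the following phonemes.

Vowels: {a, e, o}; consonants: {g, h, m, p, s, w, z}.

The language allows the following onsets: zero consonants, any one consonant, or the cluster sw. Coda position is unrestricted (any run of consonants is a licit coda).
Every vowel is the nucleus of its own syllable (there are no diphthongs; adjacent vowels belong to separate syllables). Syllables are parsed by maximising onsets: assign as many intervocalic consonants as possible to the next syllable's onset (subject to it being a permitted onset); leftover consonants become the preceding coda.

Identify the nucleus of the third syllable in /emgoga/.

The vowels are e, o, a — 3 nuclei, so 3 syllables.
The third nucleus (vowel 3 from the left) is /a/.

a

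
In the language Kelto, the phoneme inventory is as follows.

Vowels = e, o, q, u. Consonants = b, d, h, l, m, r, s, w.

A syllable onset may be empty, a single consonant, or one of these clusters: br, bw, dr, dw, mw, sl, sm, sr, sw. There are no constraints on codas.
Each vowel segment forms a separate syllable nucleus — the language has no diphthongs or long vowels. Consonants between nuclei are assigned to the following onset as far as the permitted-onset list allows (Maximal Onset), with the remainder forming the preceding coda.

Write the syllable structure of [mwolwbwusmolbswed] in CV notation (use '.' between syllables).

Nuclei (vowels): o, u, o, e → 4 syllables.
/o…u/ gap (V1→V2): /lwbw/ splits as /lw/ + /bw/ (/bw/ is the longest suffix that is a licit onset).
/u…o/ gap (V2→V3): /sm/ is a licit onset in full, so it all attaches to the next syllable.
/o…e/ gap (V3→V4): cluster /lbsw/ — the longest permitted-onset suffix is /sw/; onset = /sw/, preceding coda = /lb/.
Syllabification: mwolw.bwu.smolb.swed.
Mapping each syllable to C/V: /mwolw/ → CCVCC, /bwu/ → CCV, /smolb/ → CCVCC, /swed/ → CCVC.

CCVCC.CCV.CCVCC.CCVC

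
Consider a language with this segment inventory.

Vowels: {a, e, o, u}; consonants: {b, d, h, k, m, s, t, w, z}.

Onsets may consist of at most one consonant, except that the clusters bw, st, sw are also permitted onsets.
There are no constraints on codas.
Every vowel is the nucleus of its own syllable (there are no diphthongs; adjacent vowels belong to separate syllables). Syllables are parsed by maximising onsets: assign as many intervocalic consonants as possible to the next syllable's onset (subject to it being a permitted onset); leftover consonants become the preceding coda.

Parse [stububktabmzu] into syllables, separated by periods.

Nuclei (vowels): u, u, a, u → 4 syllables.
Between /u/ (V1) and /u/ (V2): just /b/ — single C goes to the following onset.
Between /u/ (V2) and /a/ (V3): /bkt/ splits as /bk/ + /t/ (/t/ is the longest suffix that is a licit onset).
Between /a/ (V3) and /u/ (V4): cluster /bmz/ — the longest permitted-onset suffix is /z/; onset = /z/, preceding coda = /bm/.

stu.bubk.tabm.zu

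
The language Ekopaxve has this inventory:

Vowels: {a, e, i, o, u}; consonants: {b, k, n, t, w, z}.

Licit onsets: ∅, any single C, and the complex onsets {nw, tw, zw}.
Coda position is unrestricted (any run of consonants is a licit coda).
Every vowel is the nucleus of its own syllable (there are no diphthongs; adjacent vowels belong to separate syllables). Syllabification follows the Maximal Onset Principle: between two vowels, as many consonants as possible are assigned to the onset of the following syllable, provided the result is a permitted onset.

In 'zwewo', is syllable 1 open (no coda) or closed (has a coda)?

open

Vowels present: e, o; each is a nucleus, giving 2 syllables.
Between /e/ (V1) and /o/ (V2): /w/ is a single consonant, so it becomes the next onset.
Result: zwe.wo.
Syllable 1 is /zwe/; it ends in its nucleus with no coda, so it is open.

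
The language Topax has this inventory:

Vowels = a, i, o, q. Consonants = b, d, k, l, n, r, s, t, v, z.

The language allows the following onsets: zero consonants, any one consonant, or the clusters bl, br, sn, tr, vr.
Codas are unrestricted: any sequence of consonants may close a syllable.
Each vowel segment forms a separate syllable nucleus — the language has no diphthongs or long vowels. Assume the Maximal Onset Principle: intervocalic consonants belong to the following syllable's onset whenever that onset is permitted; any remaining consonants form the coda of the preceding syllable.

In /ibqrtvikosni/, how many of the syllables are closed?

Nuclei (vowels): i, q, i, o, i → 5 syllables.
Between /i/ (V1) and /q/ (V2): /b/ is a single consonant, so it becomes the next onset.
Between /q/ (V2) and /i/ (V3): cluster /rtv/ — the longest permitted-onset suffix is /v/; onset = /v/, preceding coda = /rt/.
Between /i/ (V3) and /o/ (V4): /k/ is a single consonant, so it becomes the next onset.
Between /o/ (V4) and /i/ (V5): /sn/ — entire cluster is a permitted onset → onset /sn/, coda ∅.
Result: i.bqrt.vi.ko.sni.
Classifying each syllable: /i/ (open), /bqrt/ (closed), /vi/ (open), /ko/ (open), /sni/ (open).
Closed syllables: 1.

1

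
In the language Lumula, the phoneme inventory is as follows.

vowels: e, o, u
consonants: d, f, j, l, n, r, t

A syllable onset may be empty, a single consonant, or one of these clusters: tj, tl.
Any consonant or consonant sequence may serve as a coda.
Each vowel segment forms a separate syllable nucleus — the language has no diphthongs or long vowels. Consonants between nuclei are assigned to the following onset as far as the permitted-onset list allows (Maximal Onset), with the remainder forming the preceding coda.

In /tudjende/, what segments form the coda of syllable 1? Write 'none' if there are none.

Vowels present: u, e, e; each is a nucleus, giving 3 syllables.
σ1/σ2 boundary: /dj/; trying suffixes from longest down, /j/ is the first permitted one, so coda /d/ | onset /j/.
σ2/σ3 boundary: /nd/ splits as /n/ + /d/ (/d/ is the longest suffix that is a licit onset).
Result: tud.jen.de.
Syllable 1 is /tud/: onset /t/, nucleus /u/, coda /d/.

d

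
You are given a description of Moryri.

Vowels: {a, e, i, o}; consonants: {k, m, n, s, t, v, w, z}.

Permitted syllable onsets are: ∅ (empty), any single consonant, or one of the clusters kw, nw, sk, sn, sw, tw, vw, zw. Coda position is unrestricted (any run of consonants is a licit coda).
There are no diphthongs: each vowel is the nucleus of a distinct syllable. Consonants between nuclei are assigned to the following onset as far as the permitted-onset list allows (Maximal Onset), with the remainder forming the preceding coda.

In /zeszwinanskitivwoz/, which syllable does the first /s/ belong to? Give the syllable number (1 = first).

The vowels are e, i, a, i, i, o — 6 nuclei, so 6 syllables.
V1 /e/ – V2 /i/: /szw/ splits as /s/ + /zw/ (/zw/ is the longest suffix that is a licit onset).
V2 /i/ – V3 /a/: /n/ → onset of the next syllable (single consonants are always licit onsets).
V3 /a/ – V4 /i/: /nsk/ — longest licit onset from the right is /sk/, leaving /n/ as coda.
V4 /i/ – V5 /i/: /t/ → onset of the next syllable (single consonants are always licit onsets).
V5 /i/ – V6 /o/: cluster /vw/ — /vw/ is itself a permitted onset, so the whole cluster goes right; preceding coda = ∅.
Putting it together: zes.zwi.nan.ski.ti.vwoz.
The first /s/ is in the coda of syllable 1 (/zes/).

1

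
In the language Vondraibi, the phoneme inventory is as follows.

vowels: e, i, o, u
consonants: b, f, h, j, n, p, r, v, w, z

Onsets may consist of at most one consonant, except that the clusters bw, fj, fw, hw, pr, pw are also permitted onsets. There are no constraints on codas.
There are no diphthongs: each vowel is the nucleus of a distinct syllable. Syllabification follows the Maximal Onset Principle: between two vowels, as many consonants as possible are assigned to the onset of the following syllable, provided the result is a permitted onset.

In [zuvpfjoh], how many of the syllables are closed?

The vowels are u, o — 2 nuclei, so 2 syllables.
V1 /u/ – V2 /o/: /vpfj/ splits as /vp/ + /fj/ (/fj/ is the longest suffix that is a licit onset).
So the parse is zuvp.fjoh.
Classifying each syllable: /zuvp/ (closed), /fjoh/ (closed).
Closed syllables: 2.

2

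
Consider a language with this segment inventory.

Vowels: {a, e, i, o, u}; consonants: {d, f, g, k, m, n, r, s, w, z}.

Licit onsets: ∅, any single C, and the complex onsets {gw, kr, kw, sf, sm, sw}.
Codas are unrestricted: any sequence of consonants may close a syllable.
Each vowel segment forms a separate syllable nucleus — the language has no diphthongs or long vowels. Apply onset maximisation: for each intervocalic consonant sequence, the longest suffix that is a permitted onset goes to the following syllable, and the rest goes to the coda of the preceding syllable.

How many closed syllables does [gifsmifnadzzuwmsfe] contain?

Vowels present: i, i, a, u, e; each is a nucleus, giving 5 syllables.
Between /i/ (V1) and /i/ (V2): /fsm/ splits as /f/ + /sm/ (/sm/ is the longest suffix that is a licit onset).
Between /i/ (V2) and /a/ (V3): cluster /fn/ — the longest permitted-onset suffix is /n/; onset = /n/, preceding coda = /f/.
Between /a/ (V3) and /u/ (V4): /dzz/ — longest licit onset from the right is /z/, leaving /dz/ as coda.
Between /u/ (V4) and /e/ (V5): /wmsf/ — longest licit onset from the right is /sf/, leaving /wm/ as coda.
So the parse is gif.smif.nadz.zuwm.sfe.
Classifying each syllable: /gif/ (closed), /smif/ (closed), /nadz/ (closed), /zuwm/ (closed), /sfe/ (open).
Closed syllables: 4.

4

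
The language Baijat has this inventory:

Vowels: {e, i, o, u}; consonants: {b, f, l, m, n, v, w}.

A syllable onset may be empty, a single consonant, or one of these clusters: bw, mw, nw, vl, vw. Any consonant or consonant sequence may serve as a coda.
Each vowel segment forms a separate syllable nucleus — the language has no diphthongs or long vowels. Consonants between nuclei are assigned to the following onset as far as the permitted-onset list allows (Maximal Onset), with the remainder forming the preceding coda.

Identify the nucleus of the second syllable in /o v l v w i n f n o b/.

i

The vowels are o, i, o — 3 nuclei, so 3 syllables.
The second nucleus (vowel 2 from the left) is /i/.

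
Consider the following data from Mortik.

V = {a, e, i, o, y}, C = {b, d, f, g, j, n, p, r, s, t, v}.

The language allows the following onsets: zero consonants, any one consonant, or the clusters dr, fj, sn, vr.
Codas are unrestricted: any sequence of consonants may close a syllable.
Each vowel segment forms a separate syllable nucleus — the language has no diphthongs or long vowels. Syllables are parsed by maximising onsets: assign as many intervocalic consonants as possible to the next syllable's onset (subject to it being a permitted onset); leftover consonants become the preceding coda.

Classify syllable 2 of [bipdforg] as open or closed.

Nuclei (vowels): i, o → 2 syllables.
/i…o/ gap (V1→V2): cluster /pdf/ — the longest permitted-onset suffix is /f/; onset = /f/, preceding coda = /pd/.
Syllabification: bipd.forg.
Syllable 2 is /forg/ with coda /rg/, so it is closed.

closed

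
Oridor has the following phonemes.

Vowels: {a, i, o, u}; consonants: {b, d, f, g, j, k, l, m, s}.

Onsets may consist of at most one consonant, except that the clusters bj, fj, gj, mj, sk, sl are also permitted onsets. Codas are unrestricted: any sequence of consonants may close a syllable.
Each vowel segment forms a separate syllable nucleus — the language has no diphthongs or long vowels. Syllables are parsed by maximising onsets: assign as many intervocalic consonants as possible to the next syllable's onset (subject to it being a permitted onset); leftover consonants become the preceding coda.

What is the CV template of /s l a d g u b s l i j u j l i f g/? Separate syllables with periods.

CCVC.CVC.CCV.CVC.CVCC

Vowels present: a, u, i, u, i; each is a nucleus, giving 5 syllables.
V1 /a/ – V2 /u/: /dg/ splits as /d/ + /g/ (/g/ is the longest suffix that is a licit onset).
V2 /u/ – V3 /i/: /bsl/; trying suffixes from longest down, /sl/ is the first permitted one, so coda /b/ | onset /sl/.
V3 /i/ – V4 /u/: just /j/ — single C goes to the following onset.
V4 /u/ – V5 /i/: /jl/ — longest licit onset from the right is /l/, leaving /j/ as coda.
So the parse is slad.gub.sli.juj.lifg.
Mapping each syllable to C/V: /slad/ → CCVC, /gub/ → CVC, /sli/ → CCV, /juj/ → CVC, /lifg/ → CVCC.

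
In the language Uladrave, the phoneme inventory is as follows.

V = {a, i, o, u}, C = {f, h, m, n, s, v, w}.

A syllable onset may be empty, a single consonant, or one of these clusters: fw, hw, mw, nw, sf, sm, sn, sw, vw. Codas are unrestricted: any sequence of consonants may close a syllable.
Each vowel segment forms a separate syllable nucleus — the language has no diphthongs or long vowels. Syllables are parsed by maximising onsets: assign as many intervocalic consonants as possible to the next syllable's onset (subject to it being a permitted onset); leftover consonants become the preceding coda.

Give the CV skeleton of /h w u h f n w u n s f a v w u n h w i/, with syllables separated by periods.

Nuclei (vowels): u, u, a, u, i → 5 syllables.
Between /u/ (V1) and /u/ (V2): /hfnw/; trying suffixes from longest down, /nw/ is the first permitted one, so coda /hf/ | onset /nw/.
Between /u/ (V2) and /a/ (V3): cluster /nsf/ — the longest permitted-onset suffix is /sf/; onset = /sf/, preceding coda = /n/.
Between /a/ (V3) and /u/ (V4): /vw/ is a licit onset in full, so it all attaches to the next syllable.
Between /u/ (V4) and /i/ (V5): /nhw/; trying suffixes from longest down, /hw/ is the first permitted one, so coda /n/ | onset /hw/.
Result: hwuhf.nwun.sfa.vwun.hwi.
Mapping each syllable to C/V: /hwuhf/ → CCVCC, /nwun/ → CCVC, /sfa/ → CCV, /vwun/ → CCVC, /hwi/ → CCV.

CCVCC.CCVC.CCV.CCVC.CCV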